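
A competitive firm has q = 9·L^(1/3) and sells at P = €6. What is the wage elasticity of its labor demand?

ε = -1.5

MP_L = (1/3)·9·L^(-2/3), so P·MP_L = w gives 18·L^(-2/3) = w.
Solving, L(w) = (18/w)^(3/2). This is a constant-elasticity form: L ∝ w^(−3/2), so ε = −3/2.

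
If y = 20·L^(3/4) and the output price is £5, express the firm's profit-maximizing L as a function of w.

MP_L = (3/4)·20·L^(-1/4) = 15·L^(-1/4).
Setting P·MP_L = w: 75·L^(-1/4) = w.
Solving for L: L^(-1/4) = w/75, so L = (75/w)^(4).

L(w) = (75/w)^(4)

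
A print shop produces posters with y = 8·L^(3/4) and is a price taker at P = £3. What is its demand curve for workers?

L(w) = 104976/w^(4)

MP_L = (3/4)·8·L^(-1/4) = 6·L^(-1/4).
Setting P·MP_L = w: 18·L^(-1/4) = w.
Solving for L: L^(-1/4) = w/18, so L = (18/w)^(4).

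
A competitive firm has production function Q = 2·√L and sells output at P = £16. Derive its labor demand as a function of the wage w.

L(w) = 256/w²

MP_L = (1/2)·2·L^(-1/2) = L^(-1/2).
Setting P·MP_L = w: 16·L^(-1/2) = w.
Solving for L: L^(-1/2) = w/16, so L = (16/w)^(2).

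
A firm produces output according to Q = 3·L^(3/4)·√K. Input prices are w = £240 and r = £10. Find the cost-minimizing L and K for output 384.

L* = 16, K* = 256

Cost minimization requires the marginal rate of technical substitution to equal the input-price ratio: MP_L/MP_K = w/r.
Here MP_L/MP_K = (3/4)·(K/L)/(1/2) = 1.5·(K/L). Setting this equal to 240/10 = 24 gives K = 16L.
Substituting into Q = 384: 3·L^(3/4)·(16L)^(1/2) = 384.
Solving, L = 16 and K = 256.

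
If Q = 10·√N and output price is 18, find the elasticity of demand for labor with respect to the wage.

MP_N = (1/2)·10·N^(-1/2), so P·MP_N = w gives 90·N^(-1/2) = w.
Solving, N(w) = (90/w)^(2). This is a constant-elasticity form: N ∝ w^(−2), so ε = −2.

ε = -2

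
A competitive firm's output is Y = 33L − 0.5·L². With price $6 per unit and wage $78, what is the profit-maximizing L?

The marginal product of L is MP_L = 33 − L.
A price-taking firm hires until the value of the marginal product equals the wage: P·MP_L = w, so 6·(33 − L) = 78.
Then 33 − L = 13, giving L = 20.

L* = 20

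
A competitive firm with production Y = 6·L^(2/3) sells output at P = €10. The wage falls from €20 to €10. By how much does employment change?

ΔL = 56

From P·MP_L = w with MP_L = 4·L^(-1/3), the labor demand is L(w) = (40/w)^(3).
At w = 20: L = 8. At w = 10: L = 64.
ΔL = 64 − 8 = 56.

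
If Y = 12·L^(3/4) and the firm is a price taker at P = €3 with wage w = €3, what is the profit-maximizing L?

MP_L = (3/4)·12·L^(-1/4) = 9·L^(-1/4).
Profit maximization for a price taker requires P·MP_L = w: 3·9·L^(-1/4) = 3.
So L^(-1/4) = 1/9, which gives L = 6561.

L* = 6561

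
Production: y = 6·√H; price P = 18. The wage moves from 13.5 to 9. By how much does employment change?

From P·MP_H = w with MP_H = 3·H^(-1/2), the labor demand is H(w) = (54/w)^(2).
At w = 13.5: H = 16. At w = 9: H = 36.
ΔH = 36 − 16 = 20.

ΔH = 20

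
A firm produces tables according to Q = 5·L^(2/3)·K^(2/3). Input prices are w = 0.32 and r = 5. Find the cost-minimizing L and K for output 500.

Cost minimization requires the marginal rate of technical substitution to equal the input-price ratio: MP_L/MP_K = w/r.
Here MP_L/MP_K = (2/3)·(K/L)/(2/3) = (K/L). Setting this equal to 0.32/5 = 0.064 gives K = 0.064L.
Substituting into Q = 500: 5·L^(2/3)·(0.064L)^(2/3) = 500.
Solving, L = 125 and K = 8.

L* = 125, K* = 8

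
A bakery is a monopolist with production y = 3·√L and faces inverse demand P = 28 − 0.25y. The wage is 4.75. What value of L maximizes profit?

L* = 36

Marginal revenue from the inverse demand is MR = 28 − 0.5y.
The marginal product is MP_L = 1.5·L^(-1/2).
A monopolist hires until marginal revenue product equals the wage: MR·MP_L = w.
At L, y = 3·√L. Substituting and solving: (28 − 1.5·√L)·1.5·L^(-1/2) = 4.75 gives L = 36.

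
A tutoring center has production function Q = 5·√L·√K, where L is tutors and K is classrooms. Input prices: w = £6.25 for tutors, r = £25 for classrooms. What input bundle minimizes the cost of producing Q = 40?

Cost minimization requires the marginal rate of technical substitution to equal the input-price ratio: MP_L/MP_K = w/r.
Here MP_L/MP_K = (1/2)·(K/L)/(1/2) = (K/L). Setting this equal to 6.25/25 = 0.25 gives K = 0.25L.
Substituting into Q = 40: 5·L^(1/2)·(0.25L)^(1/2) = 40.
Solving, L = 16 and K = 4.

L* = 16, K* = 4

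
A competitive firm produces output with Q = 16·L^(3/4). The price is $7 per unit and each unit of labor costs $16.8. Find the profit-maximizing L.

L* = 625

MP_L = (3/4)·16·L^(-1/4) = 12·L^(-1/4).
Profit maximization for a price taker requires P·MP_L = w: 7·12·L^(-1/4) = 16.8.
So L^(-1/4) = 0.2, which gives L = 625.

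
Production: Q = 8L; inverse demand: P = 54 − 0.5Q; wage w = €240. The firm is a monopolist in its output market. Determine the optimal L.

L* = 3

Marginal revenue from the inverse demand is MR = 54 − Q.
The marginal product is MP_L = 8.
A monopolist hires until marginal revenue product equals the wage: MR·MP_L = w.
(54 − 8L)·8 = 240, so L = 3.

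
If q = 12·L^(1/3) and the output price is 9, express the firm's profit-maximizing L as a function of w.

MP_L = (1/3)·12·L^(-2/3) = 4·L^(-2/3).
Setting P·MP_L = w: 36·L^(-2/3) = w.
Solving for L: L^(-2/3) = w/36, so L = (36/w)^(3/2).

L(w) = (36/w)^(3/2)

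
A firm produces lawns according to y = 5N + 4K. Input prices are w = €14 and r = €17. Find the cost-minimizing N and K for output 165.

The inputs are perfect substitutes, so the firm uses whichever has the lower cost per unit of output.
Cost per unit of output via N is w/5 = 2.8; via K it is r/4 = 4.25. N is cheaper.
Producing y = 165 with N alone: N = 33, K = 0.

N* = 33, K* = 0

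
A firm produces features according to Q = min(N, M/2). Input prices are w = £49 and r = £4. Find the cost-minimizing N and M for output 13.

With a fixed-proportions technology, the cost-minimizing bundle uses no slack in either input: N = M/2 = Q.
So N = 13 and M = 2·13 = 26.

N* = 13, M* = 26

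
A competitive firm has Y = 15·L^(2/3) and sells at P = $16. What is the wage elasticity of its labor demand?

MP_L = (2/3)·15·L^(-1/3), so P·MP_L = w gives 160·L^(-1/3) = w.
Solving, L(w) = (160/w)^(3). This is a constant-elasticity form: L ∝ w^(−3), so ε = −3.

ε = -3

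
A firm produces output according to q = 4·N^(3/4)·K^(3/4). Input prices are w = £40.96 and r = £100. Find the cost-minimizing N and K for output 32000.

Cost minimization requires the marginal rate of technical substitution to equal the input-price ratio: MP_N/MP_K = w/r.
Here MP_N/MP_K = (3/4)·(K/N)/(3/4) = (K/N). Setting this equal to 40.96/100 = 0.4096 gives K = 0.4096N.
Substituting into q = 32000: 4·N^(3/4)·(0.4096N)^(3/4) = 32000.
Solving, N = 625 and K = 256.

N* = 625, K* = 256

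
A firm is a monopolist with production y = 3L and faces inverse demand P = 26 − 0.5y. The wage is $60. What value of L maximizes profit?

Marginal revenue from the inverse demand is MR = 26 − y.
The marginal product is MP_L = 3.
A monopolist hires until marginal revenue product equals the wage: MR·MP_L = w.
(26 − 3L)·3 = 60, so L = 2.

L* = 2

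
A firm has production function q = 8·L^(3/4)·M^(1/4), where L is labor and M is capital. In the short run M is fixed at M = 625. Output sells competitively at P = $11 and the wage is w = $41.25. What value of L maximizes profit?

L* = 4096

With M = 625, MP_L = (3/4)·8·L^(-1/4)·625^(1/4) = 30·L^(-1/4).
Profit maximization for a price taker requires P·MP_L = w: 11·30·L^(-1/4) = 41.25.
So L^(-1/4) = 0.125, which gives L = 4096.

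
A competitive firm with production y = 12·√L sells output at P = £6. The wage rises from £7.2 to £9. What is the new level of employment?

From P·MP_L = w with MP_L = 6·L^(-1/2), the labor demand is L(w) = (36/w)^(2).
At w = 7.2: L = 25. At w = 9: L = 16.

L* = 16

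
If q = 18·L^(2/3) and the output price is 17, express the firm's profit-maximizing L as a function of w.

MP_L = (2/3)·18·L^(-1/3) = 12·L^(-1/3).
Setting P·MP_L = w: 204·L^(-1/3) = w.
Solving for L: L^(-1/3) = w/204, so L = (204/w)^(3).

L(w) = 8489664/w³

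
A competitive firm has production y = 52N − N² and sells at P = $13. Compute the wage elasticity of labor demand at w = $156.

ε = -0.3

From P·MP_N = w with MP_N = 52 − 2N, labor demand is N(w) = (52 − w/13)/2.
dN/dw = −1/(26) = -1/26.
At w = 156, N = 20, so ε = (dN/dw)·(w/N) = (-1/26)·(156/20) = -0.3.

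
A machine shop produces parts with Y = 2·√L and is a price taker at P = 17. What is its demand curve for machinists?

L(w) = 289/w²

MP_L = (1/2)·2·L^(-1/2) = L^(-1/2).
Setting P·MP_L = w: 17·L^(-1/2) = w.
Solving for L: L^(-1/2) = w/17, so L = (17/w)^(2).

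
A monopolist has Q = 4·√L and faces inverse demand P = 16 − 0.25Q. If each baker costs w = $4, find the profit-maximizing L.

Marginal revenue from the inverse demand is MR = 16 − 0.5Q.
The marginal product is MP_L = 2·L^(-1/2).
A monopolist hires until marginal revenue product equals the wage: MR·MP_L = w.
At L, Q = 4·√L. Substituting and solving: (16 − 2·√L)·2·L^(-1/2) = 4 gives L = 16.

L* = 16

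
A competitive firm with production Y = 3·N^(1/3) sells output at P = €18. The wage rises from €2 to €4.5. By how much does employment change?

From P·MP_N = w with MP_N = N^(-2/3), the labor demand is N(w) = (18/w)^(3/2).
At w = 2: N = 27. At w = 4.5: N = 8.
ΔN = 8 − 27 = -19.

ΔN = -19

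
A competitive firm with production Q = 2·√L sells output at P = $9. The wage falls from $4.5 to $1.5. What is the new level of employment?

L* = 36

From P·MP_L = w with MP_L = L^(-1/2), the labor demand is L(w) = (9/w)^(2).
At w = 4.5: L = 4. At w = 1.5: L = 36.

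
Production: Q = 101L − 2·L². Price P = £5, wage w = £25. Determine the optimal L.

L* = 24

The marginal product of L is MP_L = 101 − 4L.
A price-taking firm hires until the value of the marginal product equals the wage: P·MP_L = w, so 5·(101 − 4L) = 25.
Then 101 − 4L = 5, giving L = 24.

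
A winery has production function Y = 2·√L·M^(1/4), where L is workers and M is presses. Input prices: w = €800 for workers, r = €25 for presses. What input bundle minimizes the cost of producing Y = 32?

Cost minimization requires the marginal rate of technical substitution to equal the input-price ratio: MP_L/MP_M = w/r.
Here MP_L/MP_M = (1/2)·(M/L)/(1/4) = 2·(M/L). Setting this equal to 800/25 = 32 gives M = 16L.
Substituting into Y = 32: 2·L^(1/2)·(16L)^(1/4) = 32.
Solving, L = 16 and M = 256.

L* = 16, M* = 256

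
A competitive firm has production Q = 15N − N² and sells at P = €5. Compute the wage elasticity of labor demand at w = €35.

From P·MP_N = w with MP_N = 15 − 2N, labor demand is N(w) = (15 − w/5)/2.
dN/dw = −1/(10) = -0.1.
At w = 35, N = 4, so ε = (dN/dw)·(w/N) = (-0.1)·(35/4) = -0.875.

ε = -0.875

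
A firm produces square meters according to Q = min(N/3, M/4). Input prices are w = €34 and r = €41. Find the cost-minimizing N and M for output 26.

With a fixed-proportions technology, the cost-minimizing bundle uses no slack in either input: N/3 = M/4 = Q.
So N = 3·26 = 78 and M = 4·26 = 104.

N* = 78, M* = 104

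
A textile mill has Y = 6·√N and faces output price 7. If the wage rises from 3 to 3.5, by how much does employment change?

ΔN = -13

From P·MP_N = w with MP_N = 3·N^(-1/2), the labor demand is N(w) = (21/w)^(2).
At w = 3: N = 49. At w = 3.5: N = 36.
ΔN = 36 − 49 = -13.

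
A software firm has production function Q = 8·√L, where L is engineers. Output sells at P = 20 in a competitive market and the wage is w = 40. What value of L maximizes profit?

L* = 4

MP_L = (1/2)·8·L^(-1/2) = 4·L^(-1/2).
Profit maximization for a price taker requires P·MP_L = w: 20·4·L^(-1/2) = 40.
So L^(-1/2) = 0.5, which gives L = 4.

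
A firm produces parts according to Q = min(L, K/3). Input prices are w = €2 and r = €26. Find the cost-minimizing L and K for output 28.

L* = 28, K* = 84

With a fixed-proportions technology, the cost-minimizing bundle uses no slack in either input: L = K/3 = Q.
So L = 28 and K = 3·28 = 84.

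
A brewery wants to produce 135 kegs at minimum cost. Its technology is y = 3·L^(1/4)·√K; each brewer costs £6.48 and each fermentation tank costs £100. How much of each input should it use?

Cost minimization requires the marginal rate of technical substitution to equal the input-price ratio: MP_L/MP_K = w/r.
Here MP_L/MP_K = (1/4)·(K/L)/(1/2) = 0.5·(K/L). Setting this equal to 6.48/100 = 0.0648 gives K = 0.1296L.
Substituting into y = 135: 3·L^(1/4)·(0.1296L)^(1/2) = 135.
Solving, L = 625 and K = 81.

L* = 625, K* = 81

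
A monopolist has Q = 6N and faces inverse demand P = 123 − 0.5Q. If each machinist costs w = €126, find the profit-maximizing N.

Marginal revenue from the inverse demand is MR = 123 − Q.
The marginal product is MP_N = 6.
A monopolist hires until marginal revenue product equals the wage: MR·MP_N = w.
(123 − 6N)·6 = 126, so N = 17.

N* = 17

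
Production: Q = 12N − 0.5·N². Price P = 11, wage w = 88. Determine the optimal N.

N* = 4

The marginal product of N is MP_N = 12 − N.
A price-taking firm hires until the value of the marginal product equals the wage: P·MP_N = w, so 11·(12 − N) = 88.
Then 12 − N = 8, giving N = 4.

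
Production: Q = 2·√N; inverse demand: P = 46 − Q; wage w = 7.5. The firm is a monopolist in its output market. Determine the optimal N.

N* = 16

Marginal revenue from the inverse demand is MR = 46 − 2Q.
The marginal product is MP_N = N^(-1/2).
A monopolist hires until marginal revenue product equals the wage: MR·MP_N = w.
At N, Q = 2·√N. Substituting and solving: (46 − 4·√N)·N^(-1/2) = 7.5 gives N = 16.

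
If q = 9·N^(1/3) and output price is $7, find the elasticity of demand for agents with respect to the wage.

ε = -1.5

MP_N = (1/3)·9·N^(-2/3), so P·MP_N = w gives 21·N^(-2/3) = w.
Solving, N(w) = (21/w)^(3/2). This is a constant-elasticity form: N ∝ w^(−3/2), so ε = −3/2.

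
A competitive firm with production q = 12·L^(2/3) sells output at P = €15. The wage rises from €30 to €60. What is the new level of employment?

L* = 8

From P·MP_L = w with MP_L = 8·L^(-1/3), the labor demand is L(w) = (120/w)^(3).
At w = 30: L = 64. At w = 60: L = 8.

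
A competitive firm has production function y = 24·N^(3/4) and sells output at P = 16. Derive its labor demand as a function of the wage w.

MP_N = (3/4)·24·N^(-1/4) = 18·N^(-1/4).
Setting P·MP_N = w: 288·N^(-1/4) = w.
Solving for N: N^(-1/4) = w/288, so N = (288/w)^(4).

N(w) = (288/w)^(4)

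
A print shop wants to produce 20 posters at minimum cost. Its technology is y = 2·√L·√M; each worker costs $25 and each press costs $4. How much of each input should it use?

L* = 4, M* = 25

Cost minimization requires the marginal rate of technical substitution to equal the input-price ratio: MP_L/MP_M = w/r.
Here MP_L/MP_M = (1/2)·(M/L)/(1/2) = (M/L). Setting this equal to 25/4 = 6.25 gives M = 6.25L.
Substituting into y = 20: 2·L^(1/2)·(6.25L)^(1/2) = 20.
Solving, L = 4 and M = 25.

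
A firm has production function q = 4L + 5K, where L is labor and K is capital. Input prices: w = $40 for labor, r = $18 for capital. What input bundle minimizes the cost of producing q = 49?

L* = 0, K* = 9.8

The inputs are perfect substitutes, so the firm uses whichever has the lower cost per unit of output.
Cost per unit of output via L is w/4 = 10; via K it is r/5 = 3.6. K is cheaper.
Producing q = 49 with K alone: L = 0, K = 9.8.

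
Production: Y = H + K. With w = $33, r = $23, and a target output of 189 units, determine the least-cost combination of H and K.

H* = 0, K* = 189

The inputs are perfect substitutes, so the firm uses whichever has the lower cost per unit of output.
Cost per unit of output via H is 33; via K it is 23. K is cheaper.
Producing Y = 189 with K alone: H = 0, K = 189.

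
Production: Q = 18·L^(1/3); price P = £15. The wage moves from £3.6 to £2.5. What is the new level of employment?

From P·MP_L = w with MP_L = 6·L^(-2/3), the labor demand is L(w) = (90/w)^(3/2).
At w = 3.6: L = 125. At w = 2.5: L = 216.

L* = 216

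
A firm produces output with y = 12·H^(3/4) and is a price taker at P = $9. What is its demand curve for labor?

H(w) = (81/w)^(4)

MP_H = (3/4)·12·H^(-1/4) = 9·H^(-1/4).
Setting P·MP_H = w: 81·H^(-1/4) = w.
Solving for H: H^(-1/4) = w/81, so H = (81/w)^(4).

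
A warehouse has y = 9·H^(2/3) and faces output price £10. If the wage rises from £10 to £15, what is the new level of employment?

H* = 64

From P·MP_H = w with MP_H = 6·H^(-1/3), the labor demand is H(w) = (60/w)^(3).
At w = 10: H = 216. At w = 15: H = 64.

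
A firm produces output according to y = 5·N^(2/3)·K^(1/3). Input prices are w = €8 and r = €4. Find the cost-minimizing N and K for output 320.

Cost minimization requires the marginal rate of technical substitution to equal the input-price ratio: MP_N/MP_K = w/r.
Here MP_N/MP_K = (2/3)·(K/N)/(1/3) = 2·(K/N). Setting this equal to 8/4 = 2 gives K = N.
Substituting into y = 320: 5·N^(2/3)·(N)^(1/3) = 320.
Solving, N = 64 and K = 64.

N* = 64, K* = 64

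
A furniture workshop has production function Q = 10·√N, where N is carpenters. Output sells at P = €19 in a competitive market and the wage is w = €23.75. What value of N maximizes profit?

N* = 16

MP_N = (1/2)·10·N^(-1/2) = 5·N^(-1/2).
Profit maximization for a price taker requires P·MP_N = w: 19·5·N^(-1/2) = 23.75.
So N^(-1/2) = 0.25, which gives N = 16.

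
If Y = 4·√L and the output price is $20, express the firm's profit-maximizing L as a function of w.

L(w) = 1600/w²

MP_L = (1/2)·4·L^(-1/2) = 2·L^(-1/2).
Setting P·MP_L = w: 40·L^(-1/2) = w.
Solving for L: L^(-1/2) = w/40, so L = (40/w)^(2).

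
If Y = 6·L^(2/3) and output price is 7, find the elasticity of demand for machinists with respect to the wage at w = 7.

MP_L = (2/3)·6·L^(-1/3), so P·MP_L = w gives 28·L^(-1/3) = w.
Solving, L(w) = (28/w)^(3). This is a constant-elasticity form: L ∝ w^(−3), so ε = −3.

ε = -3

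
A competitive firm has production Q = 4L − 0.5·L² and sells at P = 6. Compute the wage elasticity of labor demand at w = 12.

ε = -1

From P·MP_L = w with MP_L = 4 − L, labor demand is L(w) = 4 − w/6.
dL/dw = −1/(6) = -1/6.
At w = 12, L = 2, so ε = (dL/dw)·(w/L) = (-1/6)·(12/2) = -1.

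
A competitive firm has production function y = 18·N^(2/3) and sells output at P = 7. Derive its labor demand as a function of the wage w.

MP_N = (2/3)·18·N^(-1/3) = 12·N^(-1/3).
Setting P·MP_N = w: 84·N^(-1/3) = w.
Solving for N: N^(-1/3) = w/84, so N = (84/w)^(3).

N(w) = 592704/w³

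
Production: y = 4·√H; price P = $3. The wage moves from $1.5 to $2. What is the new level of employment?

H* = 9

From P·MP_H = w with MP_H = 2·H^(-1/2), the labor demand is H(w) = (6/w)^(2).
At w = 1.5: H = 16. At w = 2: H = 9.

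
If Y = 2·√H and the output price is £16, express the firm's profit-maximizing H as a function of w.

MP_H = (1/2)·2·H^(-1/2) = H^(-1/2).
Setting P·MP_H = w: 16·H^(-1/2) = w.
Solving for H: H^(-1/2) = w/16, so H = (16/w)^(2).

H(w) = 256/w²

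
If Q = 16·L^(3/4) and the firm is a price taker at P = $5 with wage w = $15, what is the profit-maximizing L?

L* = 256

MP_L = (3/4)·16·L^(-1/4) = 12·L^(-1/4).
Profit maximization for a price taker requires P·MP_L = w: 5·12·L^(-1/4) = 15.
So L^(-1/4) = 0.25, which gives L = 256.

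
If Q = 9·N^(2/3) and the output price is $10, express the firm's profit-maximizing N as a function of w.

MP_N = (2/3)·9·N^(-1/3) = 6·N^(-1/3).
Setting P·MP_N = w: 60·N^(-1/3) = w.
Solving for N: N^(-1/3) = w/60, so N = (60/w)^(3).

N(w) = 216000/w³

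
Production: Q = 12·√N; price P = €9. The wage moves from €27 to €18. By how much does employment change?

From P·MP_N = w with MP_N = 6·N^(-1/2), the labor demand is N(w) = (54/w)^(2).
At w = 27: N = 4. At w = 18: N = 9.
ΔN = 9 − 4 = 5.

ΔN = 5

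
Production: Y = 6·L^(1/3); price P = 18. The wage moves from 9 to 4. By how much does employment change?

ΔL = 19

From P·MP_L = w with MP_L = 2·L^(-2/3), the labor demand is L(w) = (36/w)^(3/2).
At w = 9: L = 8. At w = 4: L = 27.
ΔL = 27 − 8 = 19.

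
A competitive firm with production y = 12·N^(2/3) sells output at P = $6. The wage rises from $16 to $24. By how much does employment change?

From P·MP_N = w with MP_N = 8·N^(-1/3), the labor demand is N(w) = (48/w)^(3).
At w = 16: N = 27. At w = 24: N = 8.
ΔN = 8 − 27 = -19.

ΔN = -19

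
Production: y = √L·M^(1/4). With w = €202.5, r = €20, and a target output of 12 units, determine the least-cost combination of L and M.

Cost minimization requires the marginal rate of technical substitution to equal the input-price ratio: MP_L/MP_M = w/r.
Here MP_L/MP_M = (1/2)·(M/L)/(1/4) = 2·(M/L). Setting this equal to 202.5/20 = 10.125 gives M = 5.0625L.
Substituting into y = 12: L^(1/2)·(5.0625L)^(1/4) = 12.
Solving, L = 16 and M = 81.

L* = 16, M* = 81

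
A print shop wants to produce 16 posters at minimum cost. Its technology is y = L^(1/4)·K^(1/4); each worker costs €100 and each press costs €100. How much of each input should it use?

L* = 256, K* = 256

Cost minimization requires the marginal rate of technical substitution to equal the input-price ratio: MP_L/MP_K = w/r.
Here MP_L/MP_K = (1/4)·(K/L)/(1/4) = (K/L). Setting this equal to 100/100 = 1 gives K = L.
Substituting into y = 16: L^(1/4)·(L)^(1/4) = 16.
Solving, L = 256 and K = 256.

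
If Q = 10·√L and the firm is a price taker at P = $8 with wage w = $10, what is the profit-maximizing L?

L* = 16

MP_L = (1/2)·10·L^(-1/2) = 5·L^(-1/2).
Profit maximization for a price taker requires P·MP_L = w: 8·5·L^(-1/2) = 10.
So L^(-1/2) = 0.25, which gives L = 16.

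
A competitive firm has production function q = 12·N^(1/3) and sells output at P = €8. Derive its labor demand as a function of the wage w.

N(w) = (32/w)^(3/2)

MP_N = (1/3)·12·N^(-2/3) = 4·N^(-2/3).
Setting P·MP_N = w: 32·N^(-2/3) = w.
Solving for N: N^(-2/3) = w/32, so N = (32/w)^(3/2).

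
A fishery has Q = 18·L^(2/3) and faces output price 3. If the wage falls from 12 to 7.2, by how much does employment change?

From P·MP_L = w with MP_L = 12·L^(-1/3), the labor demand is L(w) = (36/w)^(3).
At w = 12: L = 27. At w = 7.2: L = 125.
ΔL = 125 − 27 = 98.

ΔL = 98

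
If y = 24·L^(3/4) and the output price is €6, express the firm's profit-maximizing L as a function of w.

L(w) = (108/w)^(4)

MP_L = (3/4)·24·L^(-1/4) = 18·L^(-1/4).
Setting P·MP_L = w: 108·L^(-1/4) = w.
Solving for L: L^(-1/4) = w/108, so L = (108/w)^(4).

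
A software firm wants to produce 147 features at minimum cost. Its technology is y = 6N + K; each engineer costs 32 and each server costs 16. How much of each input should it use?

The inputs are perfect substitutes, so the firm uses whichever has the lower cost per unit of output.
Cost per unit of output via N is 16/3; via K it is 16. N is cheaper.
Producing y = 147 with N alone: N = 24.5, K = 0.

N* = 24.5, K* = 0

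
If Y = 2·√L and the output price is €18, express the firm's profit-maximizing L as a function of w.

L(w) = 324/w²

MP_L = (1/2)·2·L^(-1/2) = L^(-1/2).
Setting P·MP_L = w: 18·L^(-1/2) = w.
Solving for L: L^(-1/2) = w/18, so L = (18/w)^(2).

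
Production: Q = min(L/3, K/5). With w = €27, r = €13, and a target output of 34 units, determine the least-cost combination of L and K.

With a fixed-proportions technology, the cost-minimizing bundle uses no slack in either input: L/3 = K/5 = Q.
So L = 3·34 = 102 and K = 5·34 = 170.

L* = 102, K* = 170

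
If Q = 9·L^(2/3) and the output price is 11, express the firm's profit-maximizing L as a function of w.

MP_L = (2/3)·9·L^(-1/3) = 6·L^(-1/3).
Setting P·MP_L = w: 66·L^(-1/3) = w.
Solving for L: L^(-1/3) = w/66, so L = (66/w)^(3).

L(w) = 287496/w³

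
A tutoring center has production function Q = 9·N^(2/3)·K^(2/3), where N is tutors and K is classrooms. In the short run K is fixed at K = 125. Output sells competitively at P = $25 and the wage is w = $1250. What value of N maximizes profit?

With K = 125, MP_N = (2/3)·9·N^(-1/3)·125^(2/3) = 150·N^(-1/3).
Profit maximization for a price taker requires P·MP_N = w: 25·150·N^(-1/3) = 1250.
So N^(-1/3) = 1/3, which gives N = 27.

N* = 27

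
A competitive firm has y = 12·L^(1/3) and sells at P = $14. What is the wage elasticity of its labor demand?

MP_L = (1/3)·12·L^(-2/3), so P·MP_L = w gives 56·L^(-2/3) = w.
Solving, L(w) = (56/w)^(3/2). This is a constant-elasticity form: L ∝ w^(−3/2), so ε = −3/2.

ε = -1.5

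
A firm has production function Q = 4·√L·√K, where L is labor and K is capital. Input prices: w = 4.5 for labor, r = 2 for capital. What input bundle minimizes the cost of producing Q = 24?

Cost minimization requires the marginal rate of technical substitution to equal the input-price ratio: MP_L/MP_K = w/r.
Here MP_L/MP_K = (1/2)·(K/L)/(1/2) = (K/L). Setting this equal to 4.5/2 = 2.25 gives K = 2.25L.
Substituting into Q = 24: 4·L^(1/2)·(2.25L)^(1/2) = 24.
Solving, L = 4 and K = 9.

L* = 4, K* = 9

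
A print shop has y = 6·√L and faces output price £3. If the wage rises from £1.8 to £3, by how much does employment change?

From P·MP_L = w with MP_L = 3·L^(-1/2), the labor demand is L(w) = (9/w)^(2).
At w = 1.8: L = 25. At w = 3: L = 9.
ΔL = 9 − 25 = -16.

ΔL = -16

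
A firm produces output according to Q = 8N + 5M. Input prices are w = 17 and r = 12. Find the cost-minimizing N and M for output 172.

The inputs are perfect substitutes, so the firm uses whichever has the lower cost per unit of output.
Cost per unit of output via N is w/8 = 2.125; via M it is r/5 = 2.4. N is cheaper.
Producing Q = 172 with N alone: N = 21.5, M = 0.

N* = 21.5, M* = 0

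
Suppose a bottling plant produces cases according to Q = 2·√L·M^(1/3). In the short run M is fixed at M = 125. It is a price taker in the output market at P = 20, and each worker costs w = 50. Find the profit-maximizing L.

With M = 125, MP_L = (1/2)·2·L^(-1/2)·125^(1/3) = 5·L^(-1/2).
Profit maximization for a price taker requires P·MP_L = w: 20·5·L^(-1/2) = 50.
So L^(-1/2) = 0.5, which gives L = 4.

L* = 4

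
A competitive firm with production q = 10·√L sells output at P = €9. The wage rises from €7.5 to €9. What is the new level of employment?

From P·MP_L = w with MP_L = 5·L^(-1/2), the labor demand is L(w) = (45/w)^(2).
At w = 7.5: L = 36. At w = 9: L = 25.

L* = 25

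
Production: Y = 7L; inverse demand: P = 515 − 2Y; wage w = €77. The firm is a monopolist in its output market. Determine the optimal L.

Marginal revenue from the inverse demand is MR = 515 − 4Y.
The marginal product is MP_L = 7.
A monopolist hires until marginal revenue product equals the wage: MR·MP_L = w.
(515 − 28L)·7 = 77, so L = 18.

L* = 18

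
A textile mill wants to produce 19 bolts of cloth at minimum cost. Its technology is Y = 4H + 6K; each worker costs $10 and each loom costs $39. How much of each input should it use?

H* = 4.75, K* = 0

The inputs are perfect substitutes, so the firm uses whichever has the lower cost per unit of output.
Cost per unit of output via H is w/4 = 2.5; via K it is r/6 = 6.5. H is cheaper.
Producing Y = 19 with H alone: H = 4.75, K = 0.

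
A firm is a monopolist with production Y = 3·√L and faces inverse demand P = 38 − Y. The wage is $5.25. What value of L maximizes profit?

Marginal revenue from the inverse demand is MR = 38 − 2Y.
The marginal product is MP_L = 1.5·L^(-1/2).
A monopolist hires until marginal revenue product equals the wage: MR·MP_L = w.
At L, Y = 3·√L. Substituting and solving: (38 − 6·√L)·1.5·L^(-1/2) = 5.25 gives L = 16.

L* = 16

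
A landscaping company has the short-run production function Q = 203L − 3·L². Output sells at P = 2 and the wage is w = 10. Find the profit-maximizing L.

L* = 33

The marginal product of L is MP_L = 203 − 6L.
A price-taking firm hires until the value of the marginal product equals the wage: P·MP_L = w, so 2·(203 − 6L) = 10.
Then 203 − 6L = 5, giving L = 33.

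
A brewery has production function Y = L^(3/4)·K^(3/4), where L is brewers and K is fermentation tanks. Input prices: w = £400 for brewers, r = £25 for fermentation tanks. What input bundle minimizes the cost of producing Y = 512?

L* = 16, K* = 256

Cost minimization requires the marginal rate of technical substitution to equal the input-price ratio: MP_L/MP_K = w/r.
Here MP_L/MP_K = (3/4)·(K/L)/(3/4) = (K/L). Setting this equal to 400/25 = 16 gives K = 16L.
Substituting into Y = 512: L^(3/4)·(16L)^(3/4) = 512.
Solving, L = 16 and K = 256.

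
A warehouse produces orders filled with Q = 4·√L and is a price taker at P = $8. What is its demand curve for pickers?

MP_L = (1/2)·4·L^(-1/2) = 2·L^(-1/2).
Setting P·MP_L = w: 16·L^(-1/2) = w.
Solving for L: L^(-1/2) = w/16, so L = (16/w)^(2).

L(w) = 256/w²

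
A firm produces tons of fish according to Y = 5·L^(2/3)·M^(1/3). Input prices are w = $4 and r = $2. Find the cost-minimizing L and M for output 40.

Cost minimization requires the marginal rate of technical substitution to equal the input-price ratio: MP_L/MP_M = w/r.
Here MP_L/MP_M = (2/3)·(M/L)/(1/3) = 2·(M/L). Setting this equal to 4/2 = 2 gives M = L.
Substituting into Y = 40: 5·L^(2/3)·(L)^(1/3) = 40.
Solving, L = 8 and M = 8.

L* = 8, M* = 8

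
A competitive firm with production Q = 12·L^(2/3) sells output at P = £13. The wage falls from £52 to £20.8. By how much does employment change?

ΔL = 117

From P·MP_L = w with MP_L = 8·L^(-1/3), the labor demand is L(w) = (104/w)^(3).
At w = 52: L = 8. At w = 20.8: L = 125.
ΔL = 125 − 8 = 117.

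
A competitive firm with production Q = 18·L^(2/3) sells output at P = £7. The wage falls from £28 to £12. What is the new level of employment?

From P·MP_L = w with MP_L = 12·L^(-1/3), the labor demand is L(w) = (84/w)^(3).
At w = 28: L = 27. At w = 12: L = 343.

L* = 343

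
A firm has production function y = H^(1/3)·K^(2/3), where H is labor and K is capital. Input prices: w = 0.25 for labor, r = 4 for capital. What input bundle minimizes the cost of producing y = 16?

H* = 64, K* = 8

Cost minimization requires the marginal rate of technical substitution to equal the input-price ratio: MP_H/MP_K = w/r.
Here MP_H/MP_K = (1/3)·(K/H)/(2/3) = 0.5·(K/H). Setting this equal to 0.25/4 = 0.0625 gives K = 0.125H.
Substituting into y = 16: H^(1/3)·(0.125H)^(2/3) = 16.
Solving, H = 64 and K = 8.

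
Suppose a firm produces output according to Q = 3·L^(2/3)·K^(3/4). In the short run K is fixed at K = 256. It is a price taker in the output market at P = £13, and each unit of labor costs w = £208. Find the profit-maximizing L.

With K = 256, MP_L = (2/3)·3·L^(-1/3)·256^(3/4) = 128·L^(-1/3).
Profit maximization for a price taker requires P·MP_L = w: 13·128·L^(-1/3) = 208.
So L^(-1/3) = 0.125, which gives L = 512.

L* = 512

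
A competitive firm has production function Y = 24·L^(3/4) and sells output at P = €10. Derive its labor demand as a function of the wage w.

L(w) = (180/w)^(4)

MP_L = (3/4)·24·L^(-1/4) = 18·L^(-1/4).
Setting P·MP_L = w: 180·L^(-1/4) = w.
Solving for L: L^(-1/4) = w/180, so L = (180/w)^(4).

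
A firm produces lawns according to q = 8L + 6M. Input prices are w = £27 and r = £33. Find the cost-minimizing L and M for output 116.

The inputs are perfect substitutes, so the firm uses whichever has the lower cost per unit of output.
Cost per unit of output via L is w/8 = 3.375; via M it is r/6 = 5.5. L is cheaper.
Producing q = 116 with L alone: L = 14.5, M = 0.

L* = 14.5, M* = 0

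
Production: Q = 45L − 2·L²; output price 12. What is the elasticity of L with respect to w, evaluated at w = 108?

ε = -0.25

From P·MP_L = w with MP_L = 45 − 4L, labor demand is L(w) = (45 − w/12)/4.
dL/dw = −1/(48) = -1/48.
At w = 108, L = 9, so ε = (dL/dw)·(w/L) = (-1/48)·(108/9) = -0.25.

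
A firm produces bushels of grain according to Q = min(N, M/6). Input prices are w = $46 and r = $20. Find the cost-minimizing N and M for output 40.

With a fixed-proportions technology, the cost-minimizing bundle uses no slack in either input: N = M/6 = Q.
So N = 40 and M = 6·40 = 240.

N* = 40, M* = 240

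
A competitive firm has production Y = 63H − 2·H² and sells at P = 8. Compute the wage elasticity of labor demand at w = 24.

From P·MP_H = w with MP_H = 63 − 4H, labor demand is H(w) = (63 − w/8)/4.
dH/dw = −1/(32) = -0.03125.
At w = 24, H = 15, so ε = (dH/dw)·(w/H) = (-0.03125)·(24/15) = -0.05.

ε = -0.05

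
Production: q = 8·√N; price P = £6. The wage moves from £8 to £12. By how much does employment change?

From P·MP_N = w with MP_N = 4·N^(-1/2), the labor demand is N(w) = (24/w)^(2).
At w = 8: N = 9. At w = 12: N = 4.
ΔN = 4 − 9 = -5.

ΔN = -5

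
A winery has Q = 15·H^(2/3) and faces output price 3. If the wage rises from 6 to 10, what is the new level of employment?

H* = 27

From P·MP_H = w with MP_H = 10·H^(-1/3), the labor demand is H(w) = (30/w)^(3).
At w = 6: H = 125. At w = 10: H = 27.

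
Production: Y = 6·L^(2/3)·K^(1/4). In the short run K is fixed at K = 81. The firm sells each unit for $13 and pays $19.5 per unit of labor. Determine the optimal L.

L* = 512

With K = 81, MP_L = (2/3)·6·L^(-1/3)·81^(1/4) = 12·L^(-1/3).
Profit maximization for a price taker requires P·MP_L = w: 13·12·L^(-1/3) = 19.5.
So L^(-1/3) = 0.125, which gives L = 512.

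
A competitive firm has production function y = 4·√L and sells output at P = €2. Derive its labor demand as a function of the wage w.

L(w) = 16/w²

MP_L = (1/2)·4·L^(-1/2) = 2·L^(-1/2).
Setting P·MP_L = w: 4·L^(-1/2) = w.
Solving for L: L^(-1/2) = w/4, so L = (4/w)^(2).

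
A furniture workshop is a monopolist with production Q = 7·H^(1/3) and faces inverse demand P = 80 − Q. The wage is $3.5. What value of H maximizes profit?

H* = 64

Marginal revenue from the inverse demand is MR = 80 − 2Q.
The marginal product is MP_H = (7/3)·H^(-2/3).
A monopolist hires until marginal revenue product equals the wage: MR·MP_H = w.
At H, Q = 7·H^(1/3). Substituting and solving: (80 − 14·H^(1/3))·(7/3)·H^(-2/3) = 3.5 gives H = 64.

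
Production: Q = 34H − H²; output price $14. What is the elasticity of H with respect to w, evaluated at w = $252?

From P·MP_H = w with MP_H = 34 − 2H, labor demand is H(w) = (34 − w/14)/2.
dH/dw = −1/(28) = -1/28.
At w = 252, H = 8, so ε = (dH/dw)·(w/H) = (-1/28)·(252/8) = -1.125.

ε = -1.125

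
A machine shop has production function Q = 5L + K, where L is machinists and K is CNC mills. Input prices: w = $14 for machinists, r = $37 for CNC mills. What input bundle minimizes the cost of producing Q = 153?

L* = 30.6, K* = 0

The inputs are perfect substitutes, so the firm uses whichever has the lower cost per unit of output.
Cost per unit of output via L is 2.8; via K it is 37. L is cheaper.
Producing Q = 153 with L alone: L = 30.6, K = 0.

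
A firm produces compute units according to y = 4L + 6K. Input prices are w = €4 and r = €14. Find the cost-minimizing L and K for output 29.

The inputs are perfect substitutes, so the firm uses whichever has the lower cost per unit of output.
Cost per unit of output via L is w/4 = 1; via K it is r/6 = 7/3. L is cheaper.
Producing y = 29 with L alone: L = 7.25, K = 0.

L* = 7.25, K* = 0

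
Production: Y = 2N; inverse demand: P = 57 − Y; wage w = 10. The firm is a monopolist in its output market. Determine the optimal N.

N* = 13

Marginal revenue from the inverse demand is MR = 57 − 2Y.
The marginal product is MP_N = 2.
A monopolist hires until marginal revenue product equals the wage: MR·MP_N = w.
(57 − 4N)·2 = 10, so N = 13.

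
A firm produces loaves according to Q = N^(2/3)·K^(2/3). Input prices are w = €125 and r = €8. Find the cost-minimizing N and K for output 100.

N* = 8, K* = 125

Cost minimization requires the marginal rate of technical substitution to equal the input-price ratio: MP_N/MP_K = w/r.
Here MP_N/MP_K = (2/3)·(K/N)/(2/3) = (K/N). Setting this equal to 125/8 = 15.625 gives K = 15.625N.
Substituting into Q = 100: N^(2/3)·(15.625N)^(2/3) = 100.
Solving, N = 8 and K = 125.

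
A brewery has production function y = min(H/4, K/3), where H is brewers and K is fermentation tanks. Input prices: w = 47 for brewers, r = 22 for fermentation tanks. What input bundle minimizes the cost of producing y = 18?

With a fixed-proportions technology, the cost-minimizing bundle uses no slack in either input: H/4 = K/3 = y.
So H = 4·18 = 72 and K = 3·18 = 54.

H* = 72, K* = 54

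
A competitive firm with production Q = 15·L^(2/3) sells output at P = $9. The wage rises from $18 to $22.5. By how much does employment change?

ΔL = -61

From P·MP_L = w with MP_L = 10·L^(-1/3), the labor demand is L(w) = (90/w)^(3).
At w = 18: L = 125. At w = 22.5: L = 64.
ΔL = 64 − 125 = -61.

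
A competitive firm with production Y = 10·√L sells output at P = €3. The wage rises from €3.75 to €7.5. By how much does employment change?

From P·MP_L = w with MP_L = 5·L^(-1/2), the labor demand is L(w) = (15/w)^(2).
At w = 3.75: L = 16. At w = 7.5: L = 4.
ΔL = 4 − 16 = -12.

ΔL = -12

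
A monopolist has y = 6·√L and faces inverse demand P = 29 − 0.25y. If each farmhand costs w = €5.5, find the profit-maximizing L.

L* = 36

Marginal revenue from the inverse demand is MR = 29 − 0.5y.
The marginal product is MP_L = 3·L^(-1/2).
A monopolist hires until marginal revenue product equals the wage: MR·MP_L = w.
At L, y = 6·√L. Substituting and solving: (29 − 3·√L)·3·L^(-1/2) = 5.5 gives L = 36.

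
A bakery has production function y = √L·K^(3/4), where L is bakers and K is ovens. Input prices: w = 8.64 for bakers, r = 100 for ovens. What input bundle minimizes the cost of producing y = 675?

L* = 625, K* = 81

Cost minimization requires the marginal rate of technical substitution to equal the input-price ratio: MP_L/MP_K = w/r.
Here MP_L/MP_K = (1/2)·(K/L)/(3/4) = (2/3)·(K/L). Setting this equal to 8.64/100 = 0.0864 gives K = 0.1296L.
Substituting into y = 675: L^(1/2)·(0.1296L)^(3/4) = 675.
Solving, L = 625 and K = 81.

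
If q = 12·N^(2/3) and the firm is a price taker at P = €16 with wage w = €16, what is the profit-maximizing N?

MP_N = (2/3)·12·N^(-1/3) = 8·N^(-1/3).
Profit maximization for a price taker requires P·MP_N = w: 16·8·N^(-1/3) = 16.
So N^(-1/3) = 0.125, which gives N = 512.

N* = 512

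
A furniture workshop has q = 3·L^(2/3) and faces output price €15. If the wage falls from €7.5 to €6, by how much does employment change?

ΔL = 61

From P·MP_L = w with MP_L = 2·L^(-1/3), the labor demand is L(w) = (30/w)^(3).
At w = 7.5: L = 64. At w = 6: L = 125.
ΔL = 125 − 64 = 61.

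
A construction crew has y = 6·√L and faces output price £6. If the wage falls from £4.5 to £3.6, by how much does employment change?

From P·MP_L = w with MP_L = 3·L^(-1/2), the labor demand is L(w) = (18/w)^(2).
At w = 4.5: L = 16. At w = 3.6: L = 25.
ΔL = 25 − 16 = 9.

ΔL = 9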